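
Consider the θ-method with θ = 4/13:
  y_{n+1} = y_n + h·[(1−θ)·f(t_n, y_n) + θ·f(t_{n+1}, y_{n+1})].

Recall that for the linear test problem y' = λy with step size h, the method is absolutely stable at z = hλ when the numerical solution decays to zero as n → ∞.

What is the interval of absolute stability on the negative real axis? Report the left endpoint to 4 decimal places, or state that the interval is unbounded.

With y'=λy (z=hλ):
  y_{n+1} = y_n + z·[9/13·y_n + 4/13·y_{n+1}] ⇒ (1 − 4/13z)y_{n+1} = (1 + 9/13z)y_n
  R(z) = (1 + 9/13z)/(1 − 4/13z).

Need |R(x)|<1, x<0.
x=-0.61: |R|=0.4864
R=−1: 1+9/13x = −1+4/13x ⇒ -5/13x=2 ⇒ x=2/(-5/13)=-5.2000
Confirm numerically:
  x=-4.236: |R|=0.83903 <1
  x=-4.044: |R|=0.80189 <1
  x=-2.109: |R|=0.27902 <1
  x=-5.711: |R|=1.07128 >1
  x=-5.282: |R|=1.01201 >1
  x=-5.249: |R|=1.00721 >1
Stable set (-5.2000, 0).

z∈(-5.2000,0).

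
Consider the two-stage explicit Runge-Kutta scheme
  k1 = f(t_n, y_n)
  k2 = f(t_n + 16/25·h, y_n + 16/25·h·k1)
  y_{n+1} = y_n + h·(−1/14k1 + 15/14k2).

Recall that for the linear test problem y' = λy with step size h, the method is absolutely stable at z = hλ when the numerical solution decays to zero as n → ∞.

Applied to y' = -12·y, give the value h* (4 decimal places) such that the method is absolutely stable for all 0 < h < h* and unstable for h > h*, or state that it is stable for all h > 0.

Set f=λy, z=hλ:
  k1=λy_n ⇒ h·k1=z·y_n;  k2=λ(1+16/25z)y_n ⇒ h·k2=z(1+16/25z)y_n
  y_{n+1}/y_n = 1 − 1/14z + 15/14z(1+16/25z) = 1 + z + 24/35z²
  Hence R(z) = 1 + z + 24/35z².

Boundary: |R(x)|=1, x<0.
x=-1.21: |R|=0.7940
R=1: x+24/35x²=0 ⇒ x=−35/24=-1.4583; min R=1−1/(4·24/35)=0.6354>−1
Confirm numerically:
  x=-1.324: |R|=0.87804 <1
  x=-1.273: |R|=0.83822 <1
  x=-1.166: |R|=0.76627 <1
  x=-0.807: |R|=0.63957 <1
  x=-2.045: |R|=1.82267 >1
  x=-1.970: |R|=1.69119 >1
  x=-1.902: |R|=1.57864 >1
So |R|<1 on (-1.4583, 0).

(-1.4583,0); λ=-12 ⇒ h* = (35/24)/12 = 0.1215.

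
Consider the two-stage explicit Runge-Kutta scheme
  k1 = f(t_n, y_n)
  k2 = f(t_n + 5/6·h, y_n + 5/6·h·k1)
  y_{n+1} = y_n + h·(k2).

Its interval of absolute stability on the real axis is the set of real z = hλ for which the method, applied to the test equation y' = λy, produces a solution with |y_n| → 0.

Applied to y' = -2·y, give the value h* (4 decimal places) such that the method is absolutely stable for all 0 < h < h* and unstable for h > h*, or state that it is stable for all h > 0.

(-1.2000,0); λ=-2 ⇒ h* = (6/5)/2 = 0.6000.

Test eqn y'=λy, z=hλ:
  k1=λy_n ⇒ h·k1=z·y_n;  k2=λ(1+5/6z)y_n ⇒ h·k2=z(1+5/6z)y_n
  y_{n+1}/y_n = 1 + z(1+5/6z) = 1 + z + 5/6z²
  so R(z) = 1 + z + 5/6z².

Boundary: |R(x)|=1, x<0.
x=-1.77: |R|=1.8408
R=1: x+5/6x²=0 ⇒ x=−6/5=-1.2000; min R=1−1/(4·5/6)=0.7000>−1
Confirm numerically:
  x=-1.030: |R|=0.85408 <1
  x=-0.912: |R|=0.78112 <1
  x=-0.797: |R|=0.73234 <1
  x=-0.794: |R|=0.73136 <1
  x=-1.652: |R|=1.62225 >1
  x=-1.523: |R|=1.40994 >1
Stable set (-1.2000, 0).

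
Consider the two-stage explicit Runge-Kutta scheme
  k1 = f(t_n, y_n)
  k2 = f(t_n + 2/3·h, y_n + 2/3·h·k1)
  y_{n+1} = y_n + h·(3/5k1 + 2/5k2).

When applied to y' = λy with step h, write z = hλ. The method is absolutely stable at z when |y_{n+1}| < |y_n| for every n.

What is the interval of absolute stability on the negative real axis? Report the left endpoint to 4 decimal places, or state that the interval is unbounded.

(-3.7500, 0).

With y'=λy (z=hλ):
  k1=λy_n ⇒ h·k1=z·y_n;  k2=λ(1+2/3z)y_n ⇒ h·k2=z(1+2/3z)y_n
  y_{n+1}/y_n = 1 + 3/5z + 2/5z(1+2/3z) = 1 + z + 4/15z²
  R(z) = 1 + z + 4/15z².

Need |R(x)|<1, x<0.
x=-1.07: |R|=0.2353
R=1: x+4/15x²=0 ⇒ x=−15/4=-3.7500; min R=1−1/(4·4/15)=0.0625>−1
Confirm numerically:
  x=-3.515: |R|=0.77973 <1
  x=-2.788: |R|=0.28479 <1
  x=-2.577: |R|=0.19391 <1
  x=-4.090: |R|=1.37083 >1
  x=-3.837: |R|=1.08902 >1
So |R|<1 on (-3.7500, 0).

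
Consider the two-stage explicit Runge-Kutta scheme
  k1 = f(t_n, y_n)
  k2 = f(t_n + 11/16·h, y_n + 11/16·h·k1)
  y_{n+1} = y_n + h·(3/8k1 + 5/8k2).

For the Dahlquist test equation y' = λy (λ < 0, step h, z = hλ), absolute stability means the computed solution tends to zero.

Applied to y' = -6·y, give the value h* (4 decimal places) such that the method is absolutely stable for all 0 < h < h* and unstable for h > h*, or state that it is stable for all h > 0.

(-2.3273,0); λ=-6 ⇒ h* = (128/55)/6 = 0.3879.

Test eqn y'=λy, z=hλ:
  k1=λy_n ⇒ h·k1=z·y_n;  k2=λ(1+11/16z)y_n ⇒ h·k2=z(1+11/16z)y_n
  y_{n+1}/y_n = 1 + 3/8z + 5/8z(1+11/16z) = 1 + z + 55/128z²
  Hence R(z) = 1 + z + 55/128z².

Boundary: |R(x)|=1, x<0.
x=-0.36: |R|=0.6957
R=1: x+55/128x²=0 ⇒ x=−128/55=-2.3273; min R=1−1/(4·55/128)=0.4182>−1
Confirm numerically:
  x=-1.727: |R|=0.55456 <1
  x=-1.213: |R|=0.41923 <1
  x=-0.932: |R|=0.44124 <1
  x=-2.870: |R|=1.66929 >1
  x=-2.779: |R|=1.53941 >1
Interval (-2.3273, 0).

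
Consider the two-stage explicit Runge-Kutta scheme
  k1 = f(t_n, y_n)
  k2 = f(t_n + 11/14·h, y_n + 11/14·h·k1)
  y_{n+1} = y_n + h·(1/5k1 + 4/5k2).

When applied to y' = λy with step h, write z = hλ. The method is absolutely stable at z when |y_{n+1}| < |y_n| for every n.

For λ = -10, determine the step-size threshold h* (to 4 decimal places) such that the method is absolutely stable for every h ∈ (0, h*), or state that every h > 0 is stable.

(-1.5909,0); λ=-10 ⇒ h* = (35/22)/10 = 0.1591.

On y'=λy, z=hλ:
  k1=λy_n ⇒ h·k1=z·y_n;  k2=λ(1+11/14z)y_n ⇒ h·k2=z(1+11/14z)y_n
  y_{n+1}/y_n = 1 + 1/5z + 4/5z(1+11/14z) = 1 + z + 22/35z²
  so R(z) = 1 + z + 22/35z².

Need |R(x)|<1, x<0.
x=-0.59: |R|=0.6288
R=1: x+22/35x²=0 ⇒ x=−35/22=-1.5909; min R=1−1/(4·22/35)=0.6023>−1
Confirm numerically:
  x=-1.093: |R|=0.65792 <1
  x=-1.079: |R|=0.65281 <1
  x=-1.072: |R|=0.65034 <1
  x=-2.170: |R|=1.78988 >1
  x=-1.845: |R|=1.29467 >1
  x=-1.694: |R|=1.10977 >1
So |R|<1 on (-1.5909, 0).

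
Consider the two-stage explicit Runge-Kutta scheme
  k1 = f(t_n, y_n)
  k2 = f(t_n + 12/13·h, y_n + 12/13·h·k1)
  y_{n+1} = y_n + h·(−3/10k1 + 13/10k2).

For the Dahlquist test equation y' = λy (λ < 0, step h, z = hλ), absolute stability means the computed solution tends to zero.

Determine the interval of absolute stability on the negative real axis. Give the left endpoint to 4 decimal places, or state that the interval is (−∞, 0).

(-0.8333, 0).

On y'=λy, z=hλ:
  k1=λy_n ⇒ h·k1=z·y_n;  k2=λ(1+12/13z)y_n ⇒ h·k2=z(1+12/13z)y_n
  y_{n+1}/y_n = 1 − 3/10z + 13/10z(1+12/13z) = 1 + z + 6/5z²
  R(z) = 1 + z + 6/5z².

Boundary: |R(x)|=1, x<0.
x=-0.4: |R|=0.7920
R=1: x+6/5x²=0 ⇒ x=−5/6=-0.8333; min R=1−1/(4·6/5)=0.7917>−1
Confirm numerically:
  x=-0.754: |R|=0.92822 <1
  x=-0.696: |R|=0.88530 <1
  x=-0.555: |R|=0.81463 <1
  x=-1.403: |R|=1.95909 >1
  x=-1.364: |R|=1.86860 >1
So |R|<1 on (-0.8333, 0).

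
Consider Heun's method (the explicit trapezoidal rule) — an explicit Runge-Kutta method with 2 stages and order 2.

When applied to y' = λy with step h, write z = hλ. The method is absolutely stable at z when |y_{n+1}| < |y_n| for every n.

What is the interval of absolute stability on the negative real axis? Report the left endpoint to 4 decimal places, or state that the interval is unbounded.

Set f=λy, z=hλ:
  order 2, 2-stage ⇒ R(z)=1+z+z^2/2
  (e.g. R(-0.75)=0.53125, |R|=0.53125)

Boundary: |R(x)|=1, x<0.
x=-0.75: |R|=0.5312
|R(-2.24)|=1.2688 |R(-2.11)|=1.1160 |R(-1.78)|=0.8042
Bisect:
  x_lo=-2.4525 |R|=1.5548  x_hi=-0.0553 |R|=0.9462
  mid=-1.25387 |R|=0.53223 →hi
  mid=-1.85317 |R|=0.86395 →hi
  mid=-2.15281 |R|=1.16449 →lo
  mid=-2.00299 |R|=1.00300 →lo
  mid=-1.92808 |R|=0.93067 →hi
  mid=-1.96553 |R|=0.96613 →hi
  mid=-1.98426 |R|=0.98439 →hi
  mid=-1.99363 |R|=0.99365 →hi
  mid=-1.99831 |R|=0.99831 →hi
  mid=-2.00065 |R|=1.00065 →lo
  ...
  [-2.00006,-1.99992] ⇒ x*=-2.0000
Interval (-2.0000, 0).

z∈(-2.0000,0).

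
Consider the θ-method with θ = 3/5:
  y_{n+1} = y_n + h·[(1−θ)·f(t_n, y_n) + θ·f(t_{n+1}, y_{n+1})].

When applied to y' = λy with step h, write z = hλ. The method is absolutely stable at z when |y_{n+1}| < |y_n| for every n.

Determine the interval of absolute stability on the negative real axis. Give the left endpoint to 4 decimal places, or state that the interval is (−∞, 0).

unbounded; (−∞, 0).

Set f=λy, z=hλ:
  y_{n+1} = y_n + z·[2/5·y_n + 3/5·y_{n+1}] ⇒ (1 − 3/5z)y_{n+1} = (1 + 2/5z)y_n
  ⇒ R(z) = (1 + 2/5z)/(1 − 3/5z).

Find x<0 with |R(x)|<1.
x=-1.7: |R|=0.1584
x=-2: |R|=0.0909
x=-10: |R|=0.4286
x=-100: |R|=0.6393
θ=3/5≥1/2 ⇒ |1+2/5x|<|1−3/5x| ∀x<0 ⇒ interval (−∞,0).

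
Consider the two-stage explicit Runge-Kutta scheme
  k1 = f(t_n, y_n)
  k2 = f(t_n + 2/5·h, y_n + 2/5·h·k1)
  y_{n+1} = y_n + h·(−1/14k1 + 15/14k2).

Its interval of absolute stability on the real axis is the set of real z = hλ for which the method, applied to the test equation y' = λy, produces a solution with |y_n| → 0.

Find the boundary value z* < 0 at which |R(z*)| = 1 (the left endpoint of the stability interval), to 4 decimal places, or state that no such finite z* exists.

On y'=λy, z=hλ:
  k1=λy_n ⇒ h·k1=z·y_n;  k2=λ(1+2/5z)y_n ⇒ h·k2=z(1+2/5z)y_n
  y_{n+1}/y_n = 1 − 1/14z + 15/14z(1+2/5z) = 1 + z + 3/7z²
  so R(z) = 1 + z + 3/7z².

Find x<0 with |R(x)|<1.
x=-0.49: |R|=0.6129
R=1: x+3/7x²=0 ⇒ x=−7/3=-2.3333; min R=1−1/(4·3/7)=0.4167>−1
Confirm numerically:
  x=-2.157: |R|=0.83699 <1
  x=-1.890: |R|=0.64090 <1
  x=-1.003: |R|=0.42815 <1
  x=-0.956: |R|=0.43569 <1
  x=-2.491: |R|=1.16832 >1
  x=-2.473: |R|=1.14803 >1
  x=-2.448: |R|=1.12030 >1
Stable set (-2.3333, 0).

z* = -2.3333.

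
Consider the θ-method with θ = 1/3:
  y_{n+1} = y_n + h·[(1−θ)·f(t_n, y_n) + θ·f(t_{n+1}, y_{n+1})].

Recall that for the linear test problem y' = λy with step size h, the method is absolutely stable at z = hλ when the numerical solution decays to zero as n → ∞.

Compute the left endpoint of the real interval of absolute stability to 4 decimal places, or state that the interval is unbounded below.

left endpoint -6.0000.

Set f=λy, z=hλ:
  y_{n+1} = y_n + z·[2/3·y_n + 1/3·y_{n+1}] ⇒ (1 − 1/3z)y_{n+1} = (1 + 2/3z)y_n
  Hence R(z) = (1 + 2/3z)/(1 − 1/3z).

Need |R(x)|<1, x<0.
x=-1.52: |R|=0.0088
R=−1: 1+2/3x = −1+1/3x ⇒ -1/3x=2 ⇒ x=2/(-1/3)=-6.0000
Confirm numerically:
  x=-5.779: |R|=0.97483 <1
  x=-4.077: |R|=0.72827 <1
  x=-4.052: |R|=0.72377 <1
  x=-6.399: |R|=1.04245 >1
  x=-6.076: |R|=1.00837 >1
So |R|<1 on (-6.0000, 0).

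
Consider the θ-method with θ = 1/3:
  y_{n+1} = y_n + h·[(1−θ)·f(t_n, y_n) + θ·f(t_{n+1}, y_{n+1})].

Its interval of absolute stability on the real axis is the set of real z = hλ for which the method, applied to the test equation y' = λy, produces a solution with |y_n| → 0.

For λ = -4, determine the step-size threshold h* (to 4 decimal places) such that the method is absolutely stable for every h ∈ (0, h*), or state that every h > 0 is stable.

Test eqn y'=λy, z=hλ:
  y_{n+1} = y_n + z·[2/3·y_n + 1/3·y_{n+1}] ⇒ (1 − 1/3z)y_{n+1} = (1 + 2/3z)y_n
  so R(z) = (1 + 2/3z)/(1 − 1/3z).

Find x<0 with |R(x)|<1.
x=-1.13: |R|=0.1792
R=−1: 1+2/3x = −1+1/3x ⇒ -1/3x=2 ⇒ x=2/(-1/3)=-6.0000
Confirm numerically:
  x=-4.536: |R|=0.80573 <1
  x=-3.296: |R|=0.57052 <1
  x=-2.583: |R|=0.38796 <1
  x=-6.537: |R|=1.05631 >1
  x=-6.218: |R|=1.02365 >1
Interval (-6.0000, 0).

(-6.0000,0); λ=-4 ⇒ h* = (6)/4 = 1.5000.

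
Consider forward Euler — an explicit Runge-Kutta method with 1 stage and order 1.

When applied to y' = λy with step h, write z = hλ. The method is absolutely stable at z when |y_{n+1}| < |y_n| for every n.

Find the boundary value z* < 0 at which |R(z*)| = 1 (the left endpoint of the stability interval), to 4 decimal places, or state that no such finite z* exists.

z* = -2.0000.

With y'=λy (z=hλ):
  order 1, 1-stage ⇒ R(z)=1+z
  (e.g. R(-1.52)=-0.52000, |R|=0.52000)

Boundary: |R(x)|=1, x<0.
x=-1.52: |R|=0.5200
|R(-1.88)|=0.8800 |R(-1.58)|=0.5800 |R(-1.07)|=0.0700
Bisect:
  x_lo=-2.5647 |R|=1.5647  x_hi=-0.0645 |R|=0.9355
  mid=-1.31457 |R|=0.31457 →hi
  mid=-1.93963 |R|=0.93963 →hi
  mid=-2.25216 |R|=1.25216 →lo
  mid=-2.09589 |R|=1.09589 →lo
  mid=-2.01776 |R|=1.01776 →lo
  mid=-1.97869 |R|=0.97869 →hi
  mid=-1.99823 |R|=0.99823 →hi
  mid=-2.00799 |R|=1.00799 →lo
  mid=-2.00311 |R|=1.00311 →lo
  mid=-2.00067 |R|=1.00067 →lo
  ...
  [-2.00006,-1.99991] ⇒ x*=-2.0000
So |R|<1 on (-2.0000, 0).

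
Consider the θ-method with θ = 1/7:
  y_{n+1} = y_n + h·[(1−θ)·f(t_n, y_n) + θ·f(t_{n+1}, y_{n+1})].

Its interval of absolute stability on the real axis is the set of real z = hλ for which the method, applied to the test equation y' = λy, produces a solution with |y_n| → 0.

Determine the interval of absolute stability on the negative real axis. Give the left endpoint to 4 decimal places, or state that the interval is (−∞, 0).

Test eqn y'=λy, z=hλ:
  y_{n+1} = y_n + z·[6/7·y_n + 1/7·y_{n+1}] ⇒ (1 − 1/7z)y_{n+1} = (1 + 6/7z)y_n
  R(z) = (1 + 6/7z)/(1 − 1/7z).

Need |R(x)|<1, x<0.
x=-1.18: |R|=0.0098
R=−1: 1+6/7x = −1+1/7x ⇒ -5/7x=2 ⇒ x=2/(-5/7)=-2.8000
Confirm numerically:
  x=-2.744: |R|=0.97126 <1
  x=-2.580: |R|=0.88518 <1
  x=-1.381: |R|=0.15344 <1
  x=-3.240: |R|=1.21484 >1
  x=-3.188: |R|=1.19042 >1
  x=-3.079: |R|=1.13841 >1
Stable set (-2.8000, 0).

(-2.8000, 0).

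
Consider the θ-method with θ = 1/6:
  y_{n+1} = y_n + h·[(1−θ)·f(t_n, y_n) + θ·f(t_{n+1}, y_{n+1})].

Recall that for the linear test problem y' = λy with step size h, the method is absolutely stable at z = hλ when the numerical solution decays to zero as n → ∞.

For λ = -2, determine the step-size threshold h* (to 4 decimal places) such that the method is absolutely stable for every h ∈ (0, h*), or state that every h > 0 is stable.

Set f=λy, z=hλ:
  y_{n+1} = y_n + z·[5/6·y_n + 1/6·y_{n+1}] ⇒ (1 − 1/6z)y_{n+1} = (1 + 5/6z)y_n
  Hence R(z) = (1 + 5/6z)/(1 − 1/6z).

Need |R(x)|<1, x<0.
x=-0.51: |R|=0.5300
R=−1: 1+5/6x = −1+1/6x ⇒ -2/3x=2 ⇒ x=2/(-2/3)=-3.0000
Confirm numerically:
  x=-2.676: |R|=0.85062 <1
  x=-2.375: |R|=0.70149 <1
  x=-2.140: |R|=0.57740 <1
  x=-1.621: |R|=0.27621 <1
  x=-3.428: |R|=1.18159 >1
  x=-3.342: |R|=1.14644 >1
Interval (-3.0000, 0).

(-3.0000,0); λ=-2 ⇒ h* = (3)/2 = 1.5000.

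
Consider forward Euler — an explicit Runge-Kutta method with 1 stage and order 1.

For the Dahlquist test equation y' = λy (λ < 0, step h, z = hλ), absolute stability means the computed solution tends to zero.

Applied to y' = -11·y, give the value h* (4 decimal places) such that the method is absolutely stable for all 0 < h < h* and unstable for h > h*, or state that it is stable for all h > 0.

Set f=λy, z=hλ:
  order 1, 1-stage ⇒ R(z)=1+z
  (e.g. R(-1.52)=-0.52000, |R|=0.52000)

Find x<0 with |R(x)|<1.
x=-1.52: |R|=0.5200
|R(-1.91)|=0.9100 |R(-1.51)|=0.5100 |R(-0.76)|=0.2400
Bisect:
  x_lo=-2.8370 |R|=1.8370  x_hi=-0.0950 |R|=0.9050
  mid=-1.46602 |R|=0.46602 →hi
  mid=-2.15152 |R|=1.15152 →lo
  mid=-1.80877 |R|=0.80877 →hi
  mid=-1.98015 |R|=0.98015 →hi
  mid=-2.06583 |R|=1.06583 →lo
  mid=-2.02299 |R|=1.02299 →lo
  mid=-2.00157 |R|=1.00157 →lo
  mid=-1.99086 |R|=0.99086 →hi
  mid=-1.99621 |R|=0.99621 →hi
  mid=-1.99889 |R|=0.99889 →hi
  ...
  [-2.00006,-1.99989] ⇒ x*=-2.0000
So |R|<1 on (-2.0000, 0).

(-2.0000,0); λ=-11 ⇒ h* = 0.1818.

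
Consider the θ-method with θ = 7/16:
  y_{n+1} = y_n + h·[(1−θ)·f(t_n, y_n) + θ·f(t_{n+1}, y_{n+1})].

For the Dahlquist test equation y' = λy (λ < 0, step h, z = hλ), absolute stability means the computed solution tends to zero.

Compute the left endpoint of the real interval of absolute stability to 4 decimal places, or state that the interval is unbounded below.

Test eqn y'=λy, z=hλ:
  y_{n+1} = y_n + z·[9/16·y_n + 7/16·y_{n+1}] ⇒ (1 − 7/16z)y_{n+1} = (1 + 9/16z)y_n
  Hence R(z) = (1 + 9/16z)/(1 − 7/16z).

Find x<0 with |R(x)|<1.
x=-1.15: |R|=0.2349
R=−1: 1+9/16x = −1+7/16x ⇒ -1/8x=2 ⇒ x=2/(-1/8)=-16.0000
Confirm numerically:
  x=-15.518: |R|=0.99226 <1
  x=-10.416: |R|=0.87439 <1
  x=-10.370: |R|=0.87290 <1
  x=-16.357: |R|=1.00547 >1
  x=-16.246: |R|=1.00379 >1
Interval (-16.0000, 0).

z* = -16.0000.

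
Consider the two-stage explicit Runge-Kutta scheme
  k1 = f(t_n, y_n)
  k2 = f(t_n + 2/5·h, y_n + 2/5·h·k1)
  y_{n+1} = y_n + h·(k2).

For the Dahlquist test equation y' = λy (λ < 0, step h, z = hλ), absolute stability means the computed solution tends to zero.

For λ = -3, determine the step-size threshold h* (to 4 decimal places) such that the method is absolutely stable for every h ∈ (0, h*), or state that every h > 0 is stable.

(-2.5000,0); λ=-3 ⇒ h* = (5/2)/3 = 0.8333.

With y'=λy (z=hλ):
  k1=λy_n ⇒ h·k1=z·y_n;  k2=λ(1+2/5z)y_n ⇒ h·k2=z(1+2/5z)y_n
  y_{n+1}/y_n = 1 + z(1+2/5z) = 1 + z + 2/5z²
  R(z) = 1 + z + 2/5z².

Solve |R(x)|<1 on ℝ⁻.
x=-1.29: |R|=0.3756
R=1: x+2/5x²=0 ⇒ x=−5/2=-2.5000; min R=1−1/(4·2/5)=0.3750>−1
Confirm numerically:
  x=-2.465: |R|=0.96549 <1
  x=-2.389: |R|=0.89393 <1
  x=-2.377: |R|=0.88305 <1
  x=-2.237: |R|=0.76467 <1
  x=-3.091: |R|=1.73071 >1
  x=-2.662: |R|=1.17250 >1
  x=-2.622: |R|=1.12795 >1
So |R|<1 on (-2.5000, 0).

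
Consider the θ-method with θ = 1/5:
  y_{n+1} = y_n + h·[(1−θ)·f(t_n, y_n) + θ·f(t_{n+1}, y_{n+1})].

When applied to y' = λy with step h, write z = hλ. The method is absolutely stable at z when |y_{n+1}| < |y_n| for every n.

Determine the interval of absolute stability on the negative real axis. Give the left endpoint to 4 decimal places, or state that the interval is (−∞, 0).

With y'=λy (z=hλ):
  y_{n+1} = y_n + z·[4/5·y_n + 1/5·y_{n+1}] ⇒ (1 − 1/5z)y_{n+1} = (1 + 4/5z)y_n
  so R(z) = (1 + 4/5z)/(1 − 1/5z).

Boundary: |R(x)|=1, x<0.
x=-1.42: |R|=0.1059
R=−1: 1+4/5x = −1+1/5x ⇒ -3/5x=2 ⇒ x=2/(-3/5)=-3.3333
Confirm numerically:
  x=-3.178: |R|=0.94302 <1
  x=-2.683: |R|=0.74606 <1
  x=-2.068: |R|=0.46293 <1
  x=-1.674: |R|=0.25412 <1
  x=-3.722: |R|=1.13368 >1
  x=-3.442: |R|=1.03862 >1
So |R|<1 on (-3.3333, 0).

z∈(-3.3333,0).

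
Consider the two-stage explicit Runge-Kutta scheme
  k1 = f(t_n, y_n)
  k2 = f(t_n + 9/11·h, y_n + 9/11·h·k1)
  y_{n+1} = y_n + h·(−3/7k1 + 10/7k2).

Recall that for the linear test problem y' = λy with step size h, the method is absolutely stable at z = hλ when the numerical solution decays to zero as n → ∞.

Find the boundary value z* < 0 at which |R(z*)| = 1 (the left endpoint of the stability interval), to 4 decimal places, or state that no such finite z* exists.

Test eqn y'=λy, z=hλ:
  k1=λy_n ⇒ h·k1=z·y_n;  k2=λ(1+9/11z)y_n ⇒ h·k2=z(1+9/11z)y_n
  y_{n+1}/y_n = 1 − 3/7z + 10/7z(1+9/11z) = 1 + z + 90/77z²
  Hence R(z) = 1 + z + 90/77z².

Solve |R(x)|<1 on ℝ⁻.
x=-1.39: |R|=1.8683
R=1: x+90/77x²=0 ⇒ x=−77/90=-0.8556; min R=1−1/(4·90/77)=0.7861>−1
Confirm numerically:
  x=-0.676: |R|=0.85813 <1
  x=-0.612: |R|=0.82578 <1
  x=-0.380: |R|=0.78878 <1
  x=-1.169: |R|=1.42828 >1
  x=-0.880: |R|=1.02514 >1
Interval (-0.8556, 0).

left endpoint -0.8556.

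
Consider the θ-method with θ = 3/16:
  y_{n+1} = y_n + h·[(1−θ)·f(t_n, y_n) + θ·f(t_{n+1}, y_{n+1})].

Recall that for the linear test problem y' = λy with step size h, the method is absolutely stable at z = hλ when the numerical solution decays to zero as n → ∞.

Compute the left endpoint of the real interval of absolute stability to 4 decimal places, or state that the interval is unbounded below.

Set f=λy, z=hλ:
  y_{n+1} = y_n + z·[13/16·y_n + 3/16·y_{n+1}] ⇒ (1 − 3/16z)y_{n+1} = (1 + 13/16z)y_n
  Hence R(z) = (1 + 13/16z)/(1 − 3/16z).

Find x<0 with |R(x)|<1.
x=-1.29: |R|=0.0388
R=−1: 1+13/16x = −1+3/16x ⇒ -5/8x=2 ⇒ x=2/(-5/8)=-3.2000
Confirm numerically:
  x=-3.140: |R|=0.97640 <1
  x=-2.409: |R|=0.65945 <1
  x=-1.597: |R|=0.22899 <1
  x=-3.417: |R|=1.08266 >1
  x=-3.311: |R|=1.04280 >1
Interval (-3.2000, 0).

z* = -3.2000.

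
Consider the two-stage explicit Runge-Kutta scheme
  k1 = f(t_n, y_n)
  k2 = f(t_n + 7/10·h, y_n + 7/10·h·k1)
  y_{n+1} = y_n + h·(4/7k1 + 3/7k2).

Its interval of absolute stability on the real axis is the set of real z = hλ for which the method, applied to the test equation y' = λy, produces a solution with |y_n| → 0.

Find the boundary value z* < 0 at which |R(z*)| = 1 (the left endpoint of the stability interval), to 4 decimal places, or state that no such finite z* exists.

z* = -3.3333.

On y'=λy, z=hλ:
  k1=λy_n ⇒ h·k1=z·y_n;  k2=λ(1+7/10z)y_n ⇒ h·k2=z(1+7/10z)y_n
  y_{n+1}/y_n = 1 + 4/7z + 3/7z(1+7/10z) = 1 + z + 3/10z²
  Hence R(z) = 1 + z + 3/10z².

Boundary: |R(x)|=1, x<0.
x=-1.23: |R|=0.2239
R=1: x+3/10x²=0 ⇒ x=−10/3=-3.3333; min R=1−1/(4·3/10)=0.1667>−1
Confirm numerically:
  x=-3.267: |R|=0.93499 <1
  x=-3.110: |R|=0.79163 <1
  x=-2.803: |R|=0.55404 <1
  x=-2.019: |R|=0.20391 <1
  x=-3.811: |R|=1.54612 >1
  x=-3.575: |R|=1.25919 >1
Interval (-3.3333, 0).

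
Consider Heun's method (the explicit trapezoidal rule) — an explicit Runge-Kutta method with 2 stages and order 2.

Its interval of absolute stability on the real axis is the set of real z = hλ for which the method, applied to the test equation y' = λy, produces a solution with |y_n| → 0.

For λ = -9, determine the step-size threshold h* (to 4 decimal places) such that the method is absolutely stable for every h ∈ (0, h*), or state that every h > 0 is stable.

Set f=λy, z=hλ:
  order 2, 2-stage ⇒ R(z)=1+z+z^2/2
  (e.g. R(-1.69)=0.73805, |R|=0.73805)

Find x<0 with |R(x)|<1.
x=-1.69: |R|=0.7380
|R(-1.87)|=0.8785 |R(-1.81)|=0.8281 |R(-1.37)|=0.5685
Bisect:
  x_lo=-2.4357 |R|=1.5307  x_hi=-0.3105 |R|=0.7377
  mid=-1.37310 |R|=0.56960 →hi
  mid=-1.90442 |R|=0.90899 →hi
  mid=-2.17008 |R|=1.18454 →lo
  mid=-2.03725 |R|=1.03794 →lo
  mid=-1.97083 |R|=0.97126 →hi
  mid=-2.00404 |R|=1.00405 →lo
  mid=-1.98744 |R|=0.98752 →hi
  ...
  [-2.00002,-1.99989] ⇒ x*=-2.0000
Interval (-2.0000, 0).

(-2.0000,0); λ=-9 ⇒ h* = 0.2222.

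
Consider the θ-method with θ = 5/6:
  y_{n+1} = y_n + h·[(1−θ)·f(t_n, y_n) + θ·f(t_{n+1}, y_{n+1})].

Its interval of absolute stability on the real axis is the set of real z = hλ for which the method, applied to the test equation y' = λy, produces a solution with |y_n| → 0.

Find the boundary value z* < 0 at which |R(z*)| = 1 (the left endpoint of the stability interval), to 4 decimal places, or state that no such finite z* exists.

interval (−∞, 0).

On y'=λy, z=hλ:
  y_{n+1} = y_n + z·[1/6·y_n + 5/6·y_{n+1}] ⇒ (1 − 5/6z)y_{n+1} = (1 + 1/6z)y_n
  so R(z) = (1 + 1/6z)/(1 − 5/6z).

Need |R(x)|<1, x<0.
x=-0.54: |R|=0.6276
x=-2: |R|=0.2500
x=-10: |R|=0.0714
x=-100: |R|=0.1858
θ=5/6≥1/2 ⇒ |1+1/6x|<|1−5/6x| ∀x<0 ⇒ unbounded interval.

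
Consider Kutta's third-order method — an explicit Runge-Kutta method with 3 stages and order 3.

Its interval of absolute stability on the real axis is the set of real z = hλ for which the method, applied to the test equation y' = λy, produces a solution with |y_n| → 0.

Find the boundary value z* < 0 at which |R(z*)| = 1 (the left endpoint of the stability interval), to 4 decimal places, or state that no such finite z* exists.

z* = -2.5127.

On y'=λy, z=hλ:
  order 3, 3-stage ⇒ R(z)=1+z+z^2/2+z^3/6
  (e.g. R(-0.35)=0.70410, |R|=0.70410)

Boundary: |R(x)|=1, x<0.
x=-0.35: |R|=0.7041
|R(-1.43)|=0.1051 |R(-1.31)|=0.1734 |R(-0.66)|=0.5099
Bisect:
  x_lo=-2.8251 |R|=1.5925  x_hi=-0.1264 |R|=0.8812
  mid=-1.47577 |R|=0.07750 →hi
  mid=-2.15044 |R|=0.49566 →hi
  mid=-2.48778 |R|=0.95942 →hi
  mid=-2.65644 |R|=1.25238 →lo
  mid=-2.57211 |R|=1.10031 →lo
  mid=-2.52994 |R|=1.02850 →lo
  mid=-2.50886 |R|=0.99362 →hi
  mid=-2.51940 |R|=1.01098 →lo
  mid=-2.51413 |R|=1.00228 →lo
  ...
  [-2.51281,-2.51265] ⇒ x*=-2.5127
Interval (-2.5127, 0).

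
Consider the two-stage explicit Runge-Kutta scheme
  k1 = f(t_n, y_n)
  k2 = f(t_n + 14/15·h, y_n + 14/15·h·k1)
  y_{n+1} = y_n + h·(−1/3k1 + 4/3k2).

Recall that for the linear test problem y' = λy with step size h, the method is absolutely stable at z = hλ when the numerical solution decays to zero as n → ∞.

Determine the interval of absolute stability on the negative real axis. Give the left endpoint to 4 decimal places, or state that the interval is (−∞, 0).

Test eqn y'=λy, z=hλ:
  k1=λy_n ⇒ h·k1=z·y_n;  k2=λ(1+14/15z)y_n ⇒ h·k2=z(1+14/15z)y_n
  y_{n+1}/y_n = 1 − 1/3z + 4/3z(1+14/15z) = 1 + z + 56/45z²
  so R(z) = 1 + z + 56/45z².

Find x<0 with |R(x)|<1.
x=-0.8: |R|=0.9964
R=1: x+56/45x²=0 ⇒ x=−45/56=-0.8036; min R=1−1/(4·56/45)=0.7991>−1
Confirm numerically:
  x=-0.617: |R|=0.85675 <1
  x=-0.599: |R|=0.84751 <1
  x=-0.558: |R|=0.82948 <1
  x=-1.244: |R|=1.68182 >1
  x=-1.182: |R|=1.55664 >1
  x=-1.097: |R|=1.40058 >1
Stable set (-0.8036, 0).

(-0.8036, 0).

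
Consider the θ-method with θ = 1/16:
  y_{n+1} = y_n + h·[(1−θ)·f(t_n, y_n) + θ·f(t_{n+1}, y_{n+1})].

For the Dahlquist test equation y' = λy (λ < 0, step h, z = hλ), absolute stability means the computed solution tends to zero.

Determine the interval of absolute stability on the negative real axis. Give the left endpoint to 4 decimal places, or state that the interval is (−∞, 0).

(-2.2857, 0).

With y'=λy (z=hλ):
  y_{n+1} = y_n + z·[15/16·y_n + 1/16·y_{n+1}] ⇒ (1 − 1/16z)y_{n+1} = (1 + 15/16z)y_n
  R(z) = (1 + 15/16z)/(1 − 1/16z).

Solve |R(x)|<1 on ℝ⁻.
x=-1.32: |R|=0.2194
R=−1: 1+15/16x = −1+1/16x ⇒ -7/8x=2 ⇒ x=2/(-7/8)=-2.2857
Confirm numerically:
  x=-2.259: |R|=0.97952 <1
  x=-1.711: |R|=0.54571 <1
  x=-1.531: |R|=0.39730 <1
  x=-1.139: |R|=0.06331 <1
  x=-2.494: |R|=1.15767 >1
  x=-2.450: |R|=1.12466 >1
  x=-2.406: |R|=1.09149 >1
So |R|<1 on (-2.2857, 0).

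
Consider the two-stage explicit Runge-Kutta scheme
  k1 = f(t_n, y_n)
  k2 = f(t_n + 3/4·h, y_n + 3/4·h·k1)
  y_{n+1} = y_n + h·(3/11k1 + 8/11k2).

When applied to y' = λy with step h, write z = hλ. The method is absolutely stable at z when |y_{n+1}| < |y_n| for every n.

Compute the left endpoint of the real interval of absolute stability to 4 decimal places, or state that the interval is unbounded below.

Set f=λy, z=hλ:
  k1=λy_n ⇒ h·k1=z·y_n;  k2=λ(1+3/4z)y_n ⇒ h·k2=z(1+3/4z)y_n
  y_{n+1}/y_n = 1 + 3/11z + 8/11z(1+3/4z) = 1 + z + 6/11z²
  R(z) = 1 + z + 6/11z².

Find x<0 with |R(x)|<1.
x=-1.48: |R|=0.7148
R=1: x+6/11x²=0 ⇒ x=−11/6=-1.8333; min R=1−1/(4·6/11)=0.5417>−1
Confirm numerically:
  x=-1.774: |R|=0.94259 <1
  x=-1.571: |R|=0.77520 <1
  x=-0.962: |R|=0.54279 <1
  x=-0.776: |R|=0.55246 <1
  x=-2.087: |R|=1.28876 >1
  x=-1.978: |R|=1.15608 >1
Stable set (-1.8333, 0).

z* = -1.8333.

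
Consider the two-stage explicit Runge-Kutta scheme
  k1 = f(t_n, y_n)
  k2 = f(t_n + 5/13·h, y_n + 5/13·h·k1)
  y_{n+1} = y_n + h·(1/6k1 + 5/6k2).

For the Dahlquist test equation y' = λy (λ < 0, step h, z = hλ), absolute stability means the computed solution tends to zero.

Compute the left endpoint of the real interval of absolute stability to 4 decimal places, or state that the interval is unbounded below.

Set f=λy, z=hλ:
  k1=λy_n ⇒ h·k1=z·y_n;  k2=λ(1+5/13z)y_n ⇒ h·k2=z(1+5/13z)y_n
  y_{n+1}/y_n = 1 + 1/6z + 5/6z(1+5/13z) = 1 + z + 25/78z²
  Hence R(z) = 1 + z + 25/78z².

Find x<0 with |R(x)|<1.
x=-0.45: |R|=0.6149
R=1: x+25/78x²=0 ⇒ x=−78/25=-3.1200; min R=1−1/(4·25/78)=0.2200>−1
Confirm numerically:
  x=-2.602: |R|=0.56800 <1
  x=-1.981: |R|=0.27681 <1
  x=-1.669: |R|=0.22381 <1
  x=-3.577: |R|=1.52394 >1
  x=-3.367: |R|=1.26655 >1
Interval (-3.1200, 0).

z* = -3.1200.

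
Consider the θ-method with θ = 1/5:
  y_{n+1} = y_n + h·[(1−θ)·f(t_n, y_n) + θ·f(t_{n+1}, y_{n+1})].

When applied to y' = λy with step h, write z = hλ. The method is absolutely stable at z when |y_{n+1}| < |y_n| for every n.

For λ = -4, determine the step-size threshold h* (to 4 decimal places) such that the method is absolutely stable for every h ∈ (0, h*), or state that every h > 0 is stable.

Test eqn y'=λy, z=hλ:
  y_{n+1} = y_n + z·[4/5·y_n + 1/5·y_{n+1}] ⇒ (1 − 1/5z)y_{n+1} = (1 + 4/5z)y_n
  R(z) = (1 + 4/5z)/(1 − 1/5z).

Boundary: |R(x)|=1, x<0.
x=-1.55: |R|=0.1832
R=−1: 1+4/5x = −1+1/5x ⇒ -3/5x=2 ⇒ x=2/(-3/5)=-3.3333
Confirm numerically:
  x=-3.129: |R|=0.92459 <1
  x=-2.747: |R|=0.77294 <1
  x=-1.662: |R|=0.24737 <1
  x=-3.663: |R|=1.11416 >1
  x=-3.425: |R|=1.03264 >1
So |R|<1 on (-3.3333, 0).

(-3.3333,0); λ=-4 ⇒ h* = (10/3)/4 = 0.8333.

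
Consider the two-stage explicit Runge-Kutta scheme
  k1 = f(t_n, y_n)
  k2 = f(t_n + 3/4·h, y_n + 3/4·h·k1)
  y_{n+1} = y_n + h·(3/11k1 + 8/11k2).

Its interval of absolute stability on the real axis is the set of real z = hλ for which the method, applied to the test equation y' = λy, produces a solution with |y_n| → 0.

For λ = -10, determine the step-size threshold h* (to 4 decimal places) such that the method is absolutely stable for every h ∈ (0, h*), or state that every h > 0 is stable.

With y'=λy (z=hλ):
  k1=λy_n ⇒ h·k1=z·y_n;  k2=λ(1+3/4z)y_n ⇒ h·k2=z(1+3/4z)y_n
  y_{n+1}/y_n = 1 + 3/11z + 8/11z(1+3/4z) = 1 + z + 6/11z²
  so R(z) = 1 + z + 6/11z².

Solve |R(x)|<1 on ℝ⁻.
x=-0.87: |R|=0.5429
R=1: x+6/11x²=0 ⇒ x=−11/6=-1.8333; min R=1−1/(4·6/11)=0.5417>−1
Confirm numerically:
  x=-1.700: |R|=0.87636 <1
  x=-1.654: |R|=0.83821 <1
  x=-1.138: |R|=0.56839 <1
  x=-1.087: |R|=0.55749 <1
  x=-2.321: |R|=1.61739 >1
  x=-2.051: |R|=1.24351 >1
  x=-2.003: |R|=1.18537 >1
Interval (-1.8333, 0).

(-1.8333,0); λ=-10 ⇒ h* = (11/6)/10 = 0.1833.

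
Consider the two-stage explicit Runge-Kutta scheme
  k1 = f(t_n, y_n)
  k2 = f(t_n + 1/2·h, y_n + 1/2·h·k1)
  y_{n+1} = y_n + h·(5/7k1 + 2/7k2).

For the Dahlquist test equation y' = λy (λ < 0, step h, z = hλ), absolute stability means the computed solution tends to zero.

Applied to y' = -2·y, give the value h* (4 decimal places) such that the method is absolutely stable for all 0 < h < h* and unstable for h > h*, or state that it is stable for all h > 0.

(-7.0000,0); λ=-2 ⇒ h* = (7)/2 = 3.5000.

Set f=λy, z=hλ:
  k1=λy_n ⇒ h·k1=z·y_n;  k2=λ(1+1/2z)y_n ⇒ h·k2=z(1+1/2z)y_n
  y_{n+1}/y_n = 1 + 5/7z + 2/7z(1+1/2z) = 1 + z + 1/7z²
  ⇒ R(z) = 1 + z + 1/7z².

Solve |R(x)|<1 on ℝ⁻.
x=-1.37: |R|=0.1019
R=1: x+1/7x²=0 ⇒ x=−7=-7.0000; min R=1−1/(4·1/7)=-0.7500>−1
Confirm numerically:
  x=-6.526: |R|=0.55810 <1
  x=-5.047: |R|=0.40811 <1
  x=-4.251: |R|=0.66943 <1
  x=-3.452: |R|=0.74967 <1
  x=-7.536: |R|=1.57704 >1
  x=-7.428: |R|=1.45417 >1
  x=-7.184: |R|=1.18884 >1
So |R|<1 on (-7.0000, 0).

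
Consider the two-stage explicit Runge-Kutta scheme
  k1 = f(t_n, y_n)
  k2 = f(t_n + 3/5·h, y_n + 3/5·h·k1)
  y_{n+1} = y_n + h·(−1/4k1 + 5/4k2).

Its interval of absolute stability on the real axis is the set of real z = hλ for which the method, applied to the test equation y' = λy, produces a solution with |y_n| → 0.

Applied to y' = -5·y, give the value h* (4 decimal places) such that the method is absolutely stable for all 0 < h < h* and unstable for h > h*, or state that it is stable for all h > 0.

On y'=λy, z=hλ:
  k1=λy_n ⇒ h·k1=z·y_n;  k2=λ(1+3/5z)y_n ⇒ h·k2=z(1+3/5z)y_n
  y_{n+1}/y_n = 1 − 1/4z + 5/4z(1+3/5z) = 1 + z + 3/4z²
  so R(z) = 1 + z + 3/4z².

Boundary: |R(x)|=1, x<0.
x=-0.51: |R|=0.6851
R=1: x+3/4x²=0 ⇒ x=−4/3=-1.3333; min R=1−1/(4·3/4)=0.6667>−1
Confirm numerically:
  x=-0.925: |R|=0.71672 <1
  x=-0.864: |R|=0.69587 <1
  x=-0.707: |R|=0.66789 <1
  x=-1.933: |R|=1.86937 >1
  x=-1.719: |R|=1.49722 >1
  x=-1.699: |R|=1.46595 >1
So |R|<1 on (-1.3333, 0).

(-1.3333,0); λ=-5 ⇒ h* = (4/3)/5 = 0.2667.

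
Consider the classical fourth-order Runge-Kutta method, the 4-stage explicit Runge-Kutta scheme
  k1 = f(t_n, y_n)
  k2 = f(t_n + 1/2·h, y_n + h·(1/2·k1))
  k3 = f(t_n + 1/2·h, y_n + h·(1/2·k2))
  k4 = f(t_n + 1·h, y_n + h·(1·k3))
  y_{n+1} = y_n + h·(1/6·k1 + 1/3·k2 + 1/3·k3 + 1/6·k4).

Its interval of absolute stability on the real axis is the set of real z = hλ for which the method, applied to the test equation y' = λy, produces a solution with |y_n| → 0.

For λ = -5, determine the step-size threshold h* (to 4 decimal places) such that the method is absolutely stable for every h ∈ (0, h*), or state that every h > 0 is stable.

With y'=λy (z=hλ):
  order 4, 4-stage ⇒ R(z)=1+z+z^2/2+z^3/6+z^4/24
  (e.g. R(-1.44)=0.27830, |R|=0.27830)

Boundary: |R(x)|=1, x<0.
x=-1.44: |R|=0.2783
|R(-1.91)|=0.3073 |R(-1.38)|=0.2853 |R(-0.69)|=0.5027
Bisect:
  x_lo=-3.5915 |R|=3.0695  x_hi=-0.3221 |R|=0.7246
  mid=-1.95682 |R|=0.31986 →hi
  mid=-2.77416 |R|=0.98335 →hi
  mid=-3.18283 |R|=1.78454 →lo
  mid=-2.97850 |R|=1.33257 →lo
  mid=-2.87633 |R|=1.14616 →lo
  mid=-2.82525 |R|=1.06192 →lo
  mid=-2.79970 |R|=1.02194 →lo
  mid=-2.78693 |R|=1.00247 →lo
  mid=-2.78055 |R|=0.99287 →hi
  ...
  [-2.78534,-2.78514] ⇒ x*=-2.7853
Interval (-2.7853, 0).

(-2.7853,0); λ=-5 ⇒ h* = 0.5571.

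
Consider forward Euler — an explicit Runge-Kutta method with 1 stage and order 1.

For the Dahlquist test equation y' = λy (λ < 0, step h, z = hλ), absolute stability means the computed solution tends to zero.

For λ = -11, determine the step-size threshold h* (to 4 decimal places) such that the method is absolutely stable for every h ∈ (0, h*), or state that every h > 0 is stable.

On y'=λy, z=hλ:
  order 1, 1-stage ⇒ R(z)=1+z
  (e.g. R(-1.56)=-0.56000, |R|=0.56000)

Boundary: |R(x)|=1, x<0.
x=-1.56: |R|=0.5600
|R(-2.12)|=1.1200 |R(-1.88)|=0.8800 |R(-0.93)|=0.0700
Bisect:
  x_lo=-2.3679 |R|=1.3679  x_hi=-0.2593 |R|=0.7407
  mid=-1.31360 |R|=0.31360 →hi
  mid=-1.84076 |R|=0.84076 →hi
  mid=-2.10434 |R|=1.10434 →lo
  mid=-1.97255 |R|=0.97255 →hi
  mid=-2.03844 |R|=1.03844 →lo
  mid=-2.00550 |R|=1.00550 →lo
  mid=-1.98902 |R|=0.98902 →hi
  mid=-1.99726 |R|=0.99726 →hi
  mid=-2.00138 |R|=1.00138 →lo
  ...
  [-2.00009,-1.99996] ⇒ x*=-2.0000
Interval (-2.0000, 0).

(-2.0000,0); λ=-11 ⇒ h* = 0.1818.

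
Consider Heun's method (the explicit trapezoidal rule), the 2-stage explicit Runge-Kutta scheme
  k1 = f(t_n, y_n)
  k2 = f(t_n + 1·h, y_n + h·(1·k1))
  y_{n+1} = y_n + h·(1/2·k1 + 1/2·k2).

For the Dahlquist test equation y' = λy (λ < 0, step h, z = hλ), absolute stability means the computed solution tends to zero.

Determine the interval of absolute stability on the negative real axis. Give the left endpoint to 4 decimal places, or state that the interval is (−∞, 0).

z∈(-2.0000,0).

With y'=λy (z=hλ):
  order 2, 2-stage ⇒ R(z)=1+z+z^2/2
  (e.g. R(-0.86)=0.50980, |R|=0.50980)

Solve |R(x)|<1 on ℝ⁻.
x=-0.86: |R|=0.5098
|R(-2.25)|=1.2812 |R(-1.4)|=0.5800 |R(-0.74)|=0.5338
Bisect:
  x_lo=-2.4613 |R|=1.5676  x_hi=-0.1751 |R|=0.8402
  mid=-1.31817 |R|=0.55062 →hi
  mid=-1.88971 |R|=0.89580 →hi
  mid=-2.17548 |R|=1.19088 →lo
  mid=-2.03260 |R|=1.03313 →lo
  mid=-1.96116 |R|=0.96191 →hi
  mid=-1.99688 |R|=0.99688 →hi
  mid=-2.01474 |R|=1.01485 →lo
  ...
  [-2.00009,-1.99995] ⇒ x*=-2.0000
So |R|<1 on (-2.0000, 0).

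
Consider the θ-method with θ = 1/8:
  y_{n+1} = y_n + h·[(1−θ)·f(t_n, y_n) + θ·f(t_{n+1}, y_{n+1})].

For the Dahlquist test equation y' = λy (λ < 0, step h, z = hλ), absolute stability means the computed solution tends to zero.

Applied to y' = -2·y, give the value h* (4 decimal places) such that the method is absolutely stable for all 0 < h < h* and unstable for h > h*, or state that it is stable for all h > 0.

On y'=λy, z=hλ:
  y_{n+1} = y_n + z·[7/8·y_n + 1/8·y_{n+1}] ⇒ (1 − 1/8z)y_{n+1} = (1 + 7/8z)y_n
  ⇒ R(z) = (1 + 7/8z)/(1 − 1/8z).

Solve |R(x)|<1 on ℝ⁻.
x=-0.3: |R|=0.7108
R=−1: 1+7/8x = −1+1/8x ⇒ -3/4x=2 ⇒ x=2/(-3/4)=-2.6667
Confirm numerically:
  x=-2.416: |R|=0.85561 <1
  x=-2.267: |R|=0.76644 <1
  x=-2.135: |R|=0.68525 <1
  x=-1.481: |R|=0.24966 <1
  x=-2.986: |R|=1.17440 >1
  x=-2.842: |R|=1.09703 >1
  x=-2.780: |R|=1.06308 >1
So |R|<1 on (-2.6667, 0).

(-2.6667,0); λ=-2 ⇒ h* = (8/3)/2 = 1.3333.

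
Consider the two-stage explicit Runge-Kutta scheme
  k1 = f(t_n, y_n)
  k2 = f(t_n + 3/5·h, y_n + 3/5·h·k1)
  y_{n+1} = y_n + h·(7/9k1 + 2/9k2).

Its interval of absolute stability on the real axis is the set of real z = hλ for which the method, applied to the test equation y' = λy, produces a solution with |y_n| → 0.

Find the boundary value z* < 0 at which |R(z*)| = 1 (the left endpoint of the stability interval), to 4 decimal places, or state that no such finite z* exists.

z* = -7.5000.

Set f=λy, z=hλ:
  k1=λy_n ⇒ h·k1=z·y_n;  k2=λ(1+3/5z)y_n ⇒ h·k2=z(1+3/5z)y_n
  y_{n+1}/y_n = 1 + 7/9z + 2/9z(1+3/5z) = 1 + z + 2/15z²
  ⇒ R(z) = 1 + z + 2/15z².

Need |R(x)|<1, x<0.
x=-1.09: |R|=0.0684
R=1: x+2/15x²=0 ⇒ x=−15/2=-7.5000; min R=1−1/(4·2/15)=-0.8750>−1
Confirm numerically:
  x=-6.840: |R|=0.39808 <1
  x=-6.395: |R|=0.05780 <1
  x=-5.278: |R|=0.56370 <1
  x=-7.991: |R|=1.52314 >1
  x=-7.612: |R|=1.11367 >1
Interval (-7.5000, 0).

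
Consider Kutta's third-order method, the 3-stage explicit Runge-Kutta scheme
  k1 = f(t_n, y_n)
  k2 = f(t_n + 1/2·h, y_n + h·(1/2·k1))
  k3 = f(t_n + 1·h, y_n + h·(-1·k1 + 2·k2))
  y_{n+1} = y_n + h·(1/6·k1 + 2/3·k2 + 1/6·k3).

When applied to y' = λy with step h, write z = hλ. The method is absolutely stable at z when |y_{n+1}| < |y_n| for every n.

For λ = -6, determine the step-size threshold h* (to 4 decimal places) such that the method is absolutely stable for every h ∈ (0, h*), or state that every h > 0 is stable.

(-2.5127,0); λ=-6 ⇒ h* = 0.4188.

Test eqn y'=λy, z=hλ:
  order 3, 3-stage ⇒ R(z)=1+z+z^2/2+z^3/6
  (e.g. R(-0.98)=0.34333, |R|=0.34333)

Solve |R(x)|<1 on ℝ⁻.
x=-0.98: |R|=0.3433
|R(-1.53)|=0.0435 |R(-1.2)|=0.2320 |R(-0.73)|=0.4716
Bisect:
  x_lo=-3.1561 |R|=2.4153  x_hi=-0.2157 |R|=0.8059
  mid=-1.68590 |R|=0.06340 →hi
  mid=-2.42101 |R|=0.85540 →hi
  mid=-2.78856 |R|=1.51454 →lo
  mid=-2.60479 |R|=1.15787 →lo
  mid=-2.51290 |R|=1.00025 →lo
  mid=-2.46695 |R|=0.92628 →hi
  mid=-2.48993 |R|=0.96287 →hi
  mid=-2.50141 |R|=0.98146 →hi
  mid=-2.50715 |R|=0.99083 →hi
  ...
  [-2.51290,-2.51272] ⇒ x*=-2.5127
Stable set (-2.5127, 0).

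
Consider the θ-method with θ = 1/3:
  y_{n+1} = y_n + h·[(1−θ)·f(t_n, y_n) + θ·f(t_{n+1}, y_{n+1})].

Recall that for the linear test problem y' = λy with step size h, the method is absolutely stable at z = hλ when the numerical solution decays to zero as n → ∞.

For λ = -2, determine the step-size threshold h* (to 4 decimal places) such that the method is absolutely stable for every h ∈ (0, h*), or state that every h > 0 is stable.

Test eqn y'=λy, z=hλ:
  y_{n+1} = y_n + z·[2/3·y_n + 1/3·y_{n+1}] ⇒ (1 − 1/3z)y_{n+1} = (1 + 2/3z)y_n
  ⇒ R(z) = (1 + 2/3z)/(1 − 1/3z).

Find x<0 with |R(x)|<1.
x=-0.42: |R|=0.6316
R=−1: 1+2/3x = −1+1/3x ⇒ -1/3x=2 ⇒ x=2/(-1/3)=-6.0000
Confirm numerically:
  x=-5.676: |R|=0.96266 <1
  x=-3.544: |R|=0.62469 <1
  x=-2.464: |R|=0.35286 <1
  x=-6.463: |R|=1.04893 >1
  x=-6.350: |R|=1.03743 >1
  x=-6.292: |R|=1.03142 >1
So |R|<1 on (-6.0000, 0).

(-6.0000,0); λ=-2 ⇒ h* = (6)/2 = 3.0000.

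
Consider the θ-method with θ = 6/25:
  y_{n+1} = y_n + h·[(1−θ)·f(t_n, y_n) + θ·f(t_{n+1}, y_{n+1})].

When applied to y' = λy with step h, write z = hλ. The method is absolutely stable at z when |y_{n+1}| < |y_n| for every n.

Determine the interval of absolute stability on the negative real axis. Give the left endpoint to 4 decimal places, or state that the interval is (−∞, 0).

z∈(-3.8462,0).

With y'=λy (z=hλ):
  y_{n+1} = y_n + z·[19/25·y_n + 6/25·y_{n+1}] ⇒ (1 − 6/25z)y_{n+1} = (1 + 19/25z)y_n
  so R(z) = (1 + 19/25z)/(1 − 6/25z).

Solve |R(x)|<1 on ℝ⁻.
x=-0.78: |R|=0.3430
R=−1: 1+19/25x = −1+6/25x ⇒ -13/25x=2 ⇒ x=2/(-13/25)=-3.8462
Confirm numerically:
  x=-2.706: |R|=0.64056 <1
  x=-2.171: |R|=0.42731 <1
  x=-1.783: |R|=0.24867 <1
  x=-4.425: |R|=1.14597 >1
  x=-4.139: |R|=1.07639 >1
  x=-4.077: |R|=1.06067 >1
Stable set (-3.8462, 0).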